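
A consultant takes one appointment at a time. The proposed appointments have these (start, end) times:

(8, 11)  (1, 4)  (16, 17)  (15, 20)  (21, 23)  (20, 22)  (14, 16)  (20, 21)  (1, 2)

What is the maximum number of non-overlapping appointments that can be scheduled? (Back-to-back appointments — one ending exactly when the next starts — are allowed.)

6

Sorted by end: (1,2)  (1,4)  (8,11)  (14,16)  (16,17)  (15,20)  (20,21)  (20,22)  (21,23)
take (1,2); take (8,11); take (14,16); take (16,17); take (20,21); take (21,23).
Selected 6 appointments.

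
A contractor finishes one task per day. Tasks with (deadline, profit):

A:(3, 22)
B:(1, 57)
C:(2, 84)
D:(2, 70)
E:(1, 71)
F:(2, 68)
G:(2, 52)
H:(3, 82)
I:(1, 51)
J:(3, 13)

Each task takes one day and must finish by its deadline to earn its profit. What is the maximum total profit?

237

Sort by profit descending; place each in the latest free slot ≤ its deadline.
Profit order: C=84 H=82 E=71 D=70 F=68 B=57 G=52 I=51 A=22 J=13
Assign: C→slot 2, H→slot 3, E→slot 1, D skipped, F skipped, B skipped, G skipped, I skipped, A skipped, J skipped.
Slots: [1:E] [2:C] [3:H]
Profit = 71 + 84 + 82 = 237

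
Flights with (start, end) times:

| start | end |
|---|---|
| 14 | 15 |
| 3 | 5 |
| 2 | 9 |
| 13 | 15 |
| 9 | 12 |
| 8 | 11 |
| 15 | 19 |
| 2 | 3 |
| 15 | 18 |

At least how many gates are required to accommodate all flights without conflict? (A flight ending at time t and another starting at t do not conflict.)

2

Count concurrent intervals with a sweep; the peak is the room count.
starts: [2, 2, 3, 8, 9, 13, 14, 15, 15]
ends:   [3, 5, 9, 11, 12, 15, 15, 18, 19]
s2→1 s2→2  — peak 2.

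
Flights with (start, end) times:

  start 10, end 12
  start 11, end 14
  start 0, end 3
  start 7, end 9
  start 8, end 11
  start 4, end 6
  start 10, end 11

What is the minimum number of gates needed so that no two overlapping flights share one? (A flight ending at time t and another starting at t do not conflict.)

The answer is the maximum number of intervals overlapping at any instant.
Events (time:±→running): 0:+→1 3:-→0 4:+→1 6:-→0 7:+→1 8:+→2 9:-→1 10:+→2 10:+→3 … peak 3.

3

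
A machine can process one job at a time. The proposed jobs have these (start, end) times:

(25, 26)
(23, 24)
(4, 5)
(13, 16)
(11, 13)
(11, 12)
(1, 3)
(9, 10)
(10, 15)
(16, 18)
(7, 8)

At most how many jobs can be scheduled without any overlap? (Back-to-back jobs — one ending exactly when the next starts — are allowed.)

9

By end time: (1,3), (4,5), (7,8), (9,10), (11,12), (11,13), (10,15), (13,16), (16,18), (23,24), (25,26).
Pick (1,3); next start ≥ 3 → (4,5); next start ≥ 5 → (7,8); next start ≥ 8 → (9,10); next start ≥ 10 → (11,12); next start ≥ 12 → (13,16); next start ≥ 16 → (16,18); next start ≥ 18 → (23,24); next start ≥ 24 → (25,26).
Selected 9 jobs.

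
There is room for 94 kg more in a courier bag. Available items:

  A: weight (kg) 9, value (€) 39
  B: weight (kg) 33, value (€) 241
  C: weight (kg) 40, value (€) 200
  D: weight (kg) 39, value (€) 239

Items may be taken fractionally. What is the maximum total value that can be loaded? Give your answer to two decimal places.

Order: B (241/33=7.30) > D (239/39=6.13) > C (200/40=5.00) > A (39/9=4.33)
Fill: take B (33 @ 241) → take D (39 @ 239) → take 22/40 of C → 110.00; 94/94 used.
Total value = 590.00

590.00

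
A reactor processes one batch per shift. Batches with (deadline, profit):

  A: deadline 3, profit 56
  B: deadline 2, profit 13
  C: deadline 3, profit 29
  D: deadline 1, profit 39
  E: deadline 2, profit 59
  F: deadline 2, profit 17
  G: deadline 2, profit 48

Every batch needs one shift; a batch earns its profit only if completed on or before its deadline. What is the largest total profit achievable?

163

By profit: E(d2,59), A(d3,56), G(d2,48), D(d1,39), C(d3,29), F(d2,17), B(d2,13)
E→slot 2; A→slot 3; G→slot 1; D skipped; C skipped; F skipped; B skipped.
Profit = 48 + 59 + 56 = 163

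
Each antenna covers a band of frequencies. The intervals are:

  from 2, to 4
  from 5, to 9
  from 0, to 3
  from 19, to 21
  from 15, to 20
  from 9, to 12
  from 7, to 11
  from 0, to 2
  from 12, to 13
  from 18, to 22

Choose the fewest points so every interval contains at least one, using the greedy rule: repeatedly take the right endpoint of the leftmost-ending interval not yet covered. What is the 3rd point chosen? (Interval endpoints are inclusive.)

Sort by right endpoint; whenever an interval is uncovered, place a point at its right end.
By right end: [0,2]  [0,3]  [2,4]  [5,9]  [7,11]  [9,12]  [12,13]  [15,20]  [19,21]  [18,22]
[0,2] uncovered → point at 2; [5,9] uncovered → point at 9; [12,13] uncovered → point at 13; [15,20] uncovered → point at 20.
Points: 2, 9, 13, 20 (4 total).

13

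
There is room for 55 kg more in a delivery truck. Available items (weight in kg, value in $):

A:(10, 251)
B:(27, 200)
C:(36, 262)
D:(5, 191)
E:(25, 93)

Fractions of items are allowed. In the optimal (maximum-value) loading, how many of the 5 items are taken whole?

3

Ratios (sorted): D 38.20, A 25.10, B 7.41, C 7.28, E 3.72
take D (5 @ 191); take A (10 @ 251); take B (27 @ 200); take 13/36 of C → 94.61. Capacity used 55/55.
3 item(s) taken whole; one partial (take 13/36 of C).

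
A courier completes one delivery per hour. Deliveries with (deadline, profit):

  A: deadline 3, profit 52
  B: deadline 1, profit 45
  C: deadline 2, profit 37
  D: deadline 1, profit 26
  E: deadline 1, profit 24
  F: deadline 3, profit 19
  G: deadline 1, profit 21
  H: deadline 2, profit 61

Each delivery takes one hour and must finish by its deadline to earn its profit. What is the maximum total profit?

158

By profit: H(d2,61), A(d3,52), B(d1,45), C(d2,37), D(d1,26), E(d1,24), G(d1,21), F(d3,19)
H→slot 2; A→slot 3; B→slot 1; C skipped; D skipped; E skipped; G skipped; F skipped.
Profit = 45 + 61 + 52 = 158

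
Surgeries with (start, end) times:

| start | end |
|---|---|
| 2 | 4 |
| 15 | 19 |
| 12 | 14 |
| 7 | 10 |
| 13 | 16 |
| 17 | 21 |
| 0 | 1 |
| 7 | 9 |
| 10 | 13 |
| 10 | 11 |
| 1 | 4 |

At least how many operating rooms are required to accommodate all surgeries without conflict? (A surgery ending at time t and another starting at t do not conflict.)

The answer is the maximum number of intervals overlapping at any instant.
starts: [0, 1, 2, 7, 7, 10, 10, 12, 13, 15, 17]
ends:   [1, 4, 4, 9, 10, 11, 13, 14, 16, 19, 21]
s0→1 e1→0 s1→1 s2→2  — peak 2.

2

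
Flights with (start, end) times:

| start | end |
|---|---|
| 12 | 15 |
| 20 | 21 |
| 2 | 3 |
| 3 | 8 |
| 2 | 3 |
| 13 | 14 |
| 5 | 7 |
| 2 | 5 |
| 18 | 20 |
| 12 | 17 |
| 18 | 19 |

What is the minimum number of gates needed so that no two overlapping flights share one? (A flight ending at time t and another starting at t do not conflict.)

Count concurrent intervals with a sweep; the peak is the room count.
starts: [2, 2, 2, 3, 5, 12, 12, 13, 18, 18, 20]
ends:   [3, 3, 5, 7, 8, 14, 15, 17, 19, 20, 21]
s2→1 s2→2 s2→3  — peak 3.

3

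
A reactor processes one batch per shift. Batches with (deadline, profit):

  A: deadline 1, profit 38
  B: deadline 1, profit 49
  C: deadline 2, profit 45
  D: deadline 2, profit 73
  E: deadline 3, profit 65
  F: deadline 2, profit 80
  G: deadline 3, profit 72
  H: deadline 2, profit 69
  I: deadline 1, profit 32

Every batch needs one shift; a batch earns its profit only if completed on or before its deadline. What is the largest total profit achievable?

225

Take jobs in profit order; each goes to the latest open slot no later than its deadline.
Profit order: F=80 D=73 G=72 H=69 E=65 B=49 C=45 A=38 I=32
Assign: F→slot 2, D→slot 1, G→slot 3, H skipped, E skipped, B skipped, C skipped, A skipped, I skipped.
Slots: [1:D] [2:F] [3:G]
Profit = 73 + 80 + 72 = 225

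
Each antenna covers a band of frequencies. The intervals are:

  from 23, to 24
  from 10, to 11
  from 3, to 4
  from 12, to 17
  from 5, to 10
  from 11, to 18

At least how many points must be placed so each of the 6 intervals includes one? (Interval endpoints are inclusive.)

4

Sort by right endpoint; whenever an interval is uncovered, place a point at its right end.
By right end: [3,4]  [5,10]  [10,11]  [12,17]  [11,18]  [23,24]
[3,4] uncovered → point at 4; [5,10] uncovered → point at 10; [12,17] uncovered → point at 17; [23,24] uncovered → point at 24.
Points: 4, 10, 17, 24 (4 total).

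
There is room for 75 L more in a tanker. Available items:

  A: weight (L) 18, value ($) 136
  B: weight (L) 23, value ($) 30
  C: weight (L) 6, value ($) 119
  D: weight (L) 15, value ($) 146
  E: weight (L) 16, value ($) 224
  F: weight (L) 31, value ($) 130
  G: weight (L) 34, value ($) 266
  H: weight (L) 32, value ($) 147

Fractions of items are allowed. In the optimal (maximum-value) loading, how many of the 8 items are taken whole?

Sort by value per unit weight and fill in that order.
Ratios (sorted): C 19.83, E 14.00, D 9.73, G 7.82, A 7.56, H 4.59, F 4.19, B 1.30
take C (6 @ 119); take E (16 @ 224); take D (15 @ 146); take G (34 @ 266); take 4/18 of A → 30.22. Capacity used 75/75.
4 item(s) taken whole; one partial (take 4/18 of A).

4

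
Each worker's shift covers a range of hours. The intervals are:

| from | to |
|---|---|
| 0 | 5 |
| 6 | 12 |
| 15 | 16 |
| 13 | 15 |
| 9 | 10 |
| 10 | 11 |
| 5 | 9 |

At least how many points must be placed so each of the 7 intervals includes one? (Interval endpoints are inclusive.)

3

Process intervals by earliest right end; each time one isn't hit yet, stab at its right endpoint.
By right end: [0,5]  [5,9]  [9,10]  [10,11]  [6,12]  [13,15]  [15,16]
[0,5] uncovered → point at 5; [9,10] uncovered → point at 10; [13,15] uncovered → point at 15.
Points: 5, 10, 15 (3 total).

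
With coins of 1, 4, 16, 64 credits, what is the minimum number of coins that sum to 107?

8

Greedy: take as many of the largest coin as possible, then repeat with the remainder.
107 − 1×64→43 − 2×16→11 − 2×4→3 − 3×1→0
Total coins = 1 + 2 + 2 + 3 = 8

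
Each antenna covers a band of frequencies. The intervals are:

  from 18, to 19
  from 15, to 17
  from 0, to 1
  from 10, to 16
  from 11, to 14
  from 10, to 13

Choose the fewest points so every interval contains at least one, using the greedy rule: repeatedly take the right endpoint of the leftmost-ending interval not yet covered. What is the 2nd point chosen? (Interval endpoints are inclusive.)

13

Process intervals by earliest right end; each time one isn't hit yet, stab at its right endpoint.
By right end: [0,1]  [10,13]  [11,14]  [10,16]  [15,17]  [18,19]
[0,1] uncovered → point at 1; [10,13] uncovered → point at 13; [15,17] uncovered → point at 17; [18,19] uncovered → point at 19.
Points: 1, 13, 17, 19 (4 total).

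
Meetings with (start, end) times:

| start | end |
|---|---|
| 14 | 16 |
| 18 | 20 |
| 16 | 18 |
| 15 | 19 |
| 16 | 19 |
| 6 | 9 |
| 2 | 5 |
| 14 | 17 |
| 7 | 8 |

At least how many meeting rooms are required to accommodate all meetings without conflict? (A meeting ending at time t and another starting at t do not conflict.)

4

Count concurrent intervals with a sweep; the peak is the room count.
Events (time:±→running): 2:+→1 5:-→0 6:+→1 7:+→2 8:-→1 9:-→0 14:+→1 14:+→2 15:+→3 16:-→2 16:+→3 16:+→4 … peak 4.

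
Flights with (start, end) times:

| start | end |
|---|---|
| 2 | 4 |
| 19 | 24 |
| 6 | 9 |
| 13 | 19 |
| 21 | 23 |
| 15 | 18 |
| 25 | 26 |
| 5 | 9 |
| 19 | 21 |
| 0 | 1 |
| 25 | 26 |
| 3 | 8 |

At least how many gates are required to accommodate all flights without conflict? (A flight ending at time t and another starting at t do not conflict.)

Events (time:±→running): 0:+→1 1:-→0 2:+→1 3:+→2 4:-→1 5:+→2 6:+→3 … peak 3.

3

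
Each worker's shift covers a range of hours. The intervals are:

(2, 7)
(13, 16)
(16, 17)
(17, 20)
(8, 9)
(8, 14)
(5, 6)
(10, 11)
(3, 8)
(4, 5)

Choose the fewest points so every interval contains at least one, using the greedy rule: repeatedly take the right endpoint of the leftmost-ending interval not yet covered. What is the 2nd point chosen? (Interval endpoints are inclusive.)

By right end: [4,5]  [5,6]  [2,7]  [3,8]  [8,9]  [10,11]  [8,14]  [13,16]  [16,17]  [17,20]
[4,5] uncovered → point at 5; [8,9] uncovered → point at 9; [10,11] uncovered → point at 11; [13,16] uncovered → point at 16; [17,20] uncovered → point at 20.
Points: 5, 9, 11, 16, 20 (5 total).

9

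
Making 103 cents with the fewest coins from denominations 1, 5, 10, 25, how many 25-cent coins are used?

Greedy: take as many of the largest coin as possible, then repeat with the remainder.
103 − 4×25→3 − 3×1→0
Count of 25: 4

4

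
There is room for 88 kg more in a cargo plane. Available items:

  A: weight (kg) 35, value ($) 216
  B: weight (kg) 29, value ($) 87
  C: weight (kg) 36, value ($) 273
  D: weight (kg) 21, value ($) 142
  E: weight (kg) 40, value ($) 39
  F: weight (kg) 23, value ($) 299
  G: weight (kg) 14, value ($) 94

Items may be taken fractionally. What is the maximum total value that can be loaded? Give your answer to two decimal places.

767.71

Sort by value per unit weight and fill in that order.
Order: F (299/23=13.00) > C (273/36=7.58) > D (142/21=6.76) > G (94/14=6.71) > A (216/35=6.17) > B (87/29=3.00) > E (39/40=0.97)
Fill: take F (23 @ 299) → take C (36 @ 273) → take D (21 @ 142) → take 8/14 of G → 53.71; 88/88 used.
Total value = 767.71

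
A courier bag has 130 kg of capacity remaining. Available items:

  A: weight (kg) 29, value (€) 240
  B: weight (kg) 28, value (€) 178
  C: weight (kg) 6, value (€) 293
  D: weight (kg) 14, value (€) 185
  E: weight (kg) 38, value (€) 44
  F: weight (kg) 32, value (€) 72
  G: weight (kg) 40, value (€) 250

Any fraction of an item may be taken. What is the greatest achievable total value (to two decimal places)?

1175.25

Order: C (293/6=48.83) > D (185/14=13.21) > A (240/29=8.28) > B (178/28=6.36) > G (250/40=6.25) > F (72/32=2.25) > E (44/38=1.16)
Fill: take C (6 @ 293) → take D (14 @ 185) → take A (29 @ 240) → take B (28 @ 178) → take G (40 @ 250) → take 13/32 of F → 29.25; 130/130 used.
Total value = 1175.25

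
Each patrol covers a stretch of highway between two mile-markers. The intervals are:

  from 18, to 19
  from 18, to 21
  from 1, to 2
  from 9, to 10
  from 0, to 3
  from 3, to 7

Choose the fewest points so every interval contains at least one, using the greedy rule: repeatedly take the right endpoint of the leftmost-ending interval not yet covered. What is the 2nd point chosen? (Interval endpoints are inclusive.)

7

Process intervals by earliest right end; each time one isn't hit yet, stab at its right endpoint.
Sorted: [1,2] [0,3] [3,7] [9,10] [18,19] [18,21]
{[1,2],[0,3]} hit by 2; {[3,7]} hit by 7; {[9,10]} hit by 10; {[18,19],[18,21]} hit by 19.
Points: 2, 7, 10, 19 (4 total).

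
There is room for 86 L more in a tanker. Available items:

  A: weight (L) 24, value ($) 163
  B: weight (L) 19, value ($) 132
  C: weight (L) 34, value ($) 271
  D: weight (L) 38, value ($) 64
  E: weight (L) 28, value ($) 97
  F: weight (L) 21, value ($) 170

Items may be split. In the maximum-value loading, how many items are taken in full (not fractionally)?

3

Sort by value per unit weight and fill in that order.
Ratios (sorted): F 8.10, C 7.97, B 6.95, A 6.79, E 3.46, D 1.68
take F (21 @ 170); take C (34 @ 271); take B (19 @ 132); take 12/24 of A → 81.50. Capacity used 86/86.
3 item(s) taken whole; one partial (take 12/24 of A).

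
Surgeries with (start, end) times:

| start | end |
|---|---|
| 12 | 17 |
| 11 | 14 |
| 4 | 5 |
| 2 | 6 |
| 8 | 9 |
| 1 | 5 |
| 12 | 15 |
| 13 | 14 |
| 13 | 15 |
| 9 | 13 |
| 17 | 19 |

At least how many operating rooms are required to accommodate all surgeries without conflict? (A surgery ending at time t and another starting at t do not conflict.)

Events (time:±→running): 1:+→1 2:+→2 4:+→3 5:-→2 5:-→1 6:-→0 8:+→1 9:-→0 9:+→1 11:+→2 12:+→3 12:+→4 13:-→3 13:+→4 13:+→5 … peak 5.

5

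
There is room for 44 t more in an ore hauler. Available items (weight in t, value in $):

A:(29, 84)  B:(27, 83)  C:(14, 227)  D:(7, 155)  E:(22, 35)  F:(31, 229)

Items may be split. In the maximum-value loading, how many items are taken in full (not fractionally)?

Ratios (sorted): D 22.14, C 16.21, F 7.39, B 3.07, A 2.90, E 1.59
take D (7 @ 155); take C (14 @ 227); take 23/31 of F → 169.90. Capacity used 44/44.
2 item(s) taken whole; one partial (take 23/31 of F).

2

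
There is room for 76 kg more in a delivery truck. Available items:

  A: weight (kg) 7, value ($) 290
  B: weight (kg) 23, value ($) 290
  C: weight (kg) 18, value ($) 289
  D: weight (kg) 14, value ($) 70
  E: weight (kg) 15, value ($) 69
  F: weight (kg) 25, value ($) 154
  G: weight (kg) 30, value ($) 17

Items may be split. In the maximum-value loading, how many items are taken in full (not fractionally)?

Sort by value per unit weight and fill in that order.
Ratios (sorted): A 41.43, C 16.06, B 12.61, F 6.16, D 5.00, E 4.60, G 0.57
take A (7 @ 290); take C (18 @ 289); take B (23 @ 290); take F (25 @ 154); take 3/14 of D → 15.00. Capacity used 76/76.
4 item(s) taken whole; one partial (take 3/14 of D).

4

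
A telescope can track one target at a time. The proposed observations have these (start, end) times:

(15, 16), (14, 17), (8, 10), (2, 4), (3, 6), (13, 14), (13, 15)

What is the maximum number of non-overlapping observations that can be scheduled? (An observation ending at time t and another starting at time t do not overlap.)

4

Sorted by end: (2,4)  (3,6)  (8,10)  (13,14)  (13,15)  (15,16)  (14,17)
take (2,4); skip (3,6); take (8,10); take (13,14); skip (13,15); take (15,16).
Selected 4 observations.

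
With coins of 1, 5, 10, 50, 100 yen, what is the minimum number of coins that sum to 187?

8

Greedy: take as many of the largest coin as possible, then repeat with the remainder.
187 = 1×100 + 1×50 + 3×10 + 1×5 + 2×1
Total coins = 1 + 1 + 3 + 1 + 2 = 8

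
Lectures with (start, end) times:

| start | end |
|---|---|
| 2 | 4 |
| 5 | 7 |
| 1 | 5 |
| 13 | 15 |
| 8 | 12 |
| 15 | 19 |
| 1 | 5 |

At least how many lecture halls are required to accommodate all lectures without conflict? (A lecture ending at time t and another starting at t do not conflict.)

3

Count concurrent intervals with a sweep; the peak is the room count.
starts: [1, 1, 2, 5, 8, 13, 15]
ends:   [4, 5, 5, 7, 12, 15, 19]
s1→1 s1→2 s2→3  — peak 3.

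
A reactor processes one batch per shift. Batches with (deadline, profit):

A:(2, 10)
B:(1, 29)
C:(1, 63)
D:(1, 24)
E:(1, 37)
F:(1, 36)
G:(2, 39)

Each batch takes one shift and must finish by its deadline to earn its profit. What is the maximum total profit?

102

Take jobs in profit order; each goes to the latest open slot no later than its deadline.
By profit: C(d1,63), G(d2,39), E(d1,37), F(d1,36), B(d1,29), D(d1,24), A(d2,10)
C→slot 1; G→slot 2; E skipped; F skipped; B skipped; D skipped; A skipped.
Profit = 63 + 39 = 102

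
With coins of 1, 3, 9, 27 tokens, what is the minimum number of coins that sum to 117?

5

Use the largest denomination that fits, subtract, and repeat.
117 − 4×27→9 − 1×9→0
Total coins = 4 + 1 = 5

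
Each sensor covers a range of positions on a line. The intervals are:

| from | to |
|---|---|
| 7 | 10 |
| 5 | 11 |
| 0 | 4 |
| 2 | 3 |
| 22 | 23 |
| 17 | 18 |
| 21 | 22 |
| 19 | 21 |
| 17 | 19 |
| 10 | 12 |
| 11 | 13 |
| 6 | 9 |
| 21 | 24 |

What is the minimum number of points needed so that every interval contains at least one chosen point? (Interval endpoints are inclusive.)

Sort by right endpoint; whenever an interval is uncovered, place a point at its right end.
Sorted: [2,3] [0,4] [6,9] [7,10] [5,11] [10,12] [11,13] [17,18] [17,19] [19,21] [21,22] [22,23] [21,24]
{[2,3],[0,4]} hit by 3; {[6,9],[7,10],[5,11]} hit by 9; {[10,12],[11,13]} hit by 12; {[17,18],[17,19]} hit by 18; {[19,21],[21,22]} hit by 21; {[22,23],[21,24]} hit by 23.
Points: 3, 9, 12, 18, 21, 23 (6 total).

6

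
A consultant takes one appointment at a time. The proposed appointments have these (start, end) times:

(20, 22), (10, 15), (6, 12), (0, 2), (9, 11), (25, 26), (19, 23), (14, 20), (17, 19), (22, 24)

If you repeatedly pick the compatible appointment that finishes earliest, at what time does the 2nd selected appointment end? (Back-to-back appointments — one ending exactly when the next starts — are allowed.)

11

Order by finish time; keep every interval that doesn't clash with the previous kept one.
By end time: (0,2), (9,11), (6,12), (10,15), (17,19), (14,20), (20,22), (19,23), (22,24), (25,26).
Pick (0,2); next start ≥ 2 → (9,11); next start ≥ 11 → (17,19); next start ≥ 19 → (20,22); next start ≥ 22 → (22,24); next start ≥ 24 → (25,26).
Selected: (0,2) (9,11) (17,19) (20,22) (22,24) (25,26)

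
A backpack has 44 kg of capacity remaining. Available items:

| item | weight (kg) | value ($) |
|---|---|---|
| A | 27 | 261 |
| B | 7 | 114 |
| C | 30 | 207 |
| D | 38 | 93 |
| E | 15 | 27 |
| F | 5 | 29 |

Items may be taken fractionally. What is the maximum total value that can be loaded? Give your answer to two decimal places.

444.00

Sort by value per unit weight and fill in that order.
Order: B (114/7=16.29) > A (261/27=9.67) > C (207/30=6.90) > F (29/5=5.80) > D (93/38=2.45) > E (27/15=1.80)
Fill: take B (7 @ 114) → take A (27 @ 261) → take 10/30 of C → 69.00; 44/44 used.
Total value = 444.00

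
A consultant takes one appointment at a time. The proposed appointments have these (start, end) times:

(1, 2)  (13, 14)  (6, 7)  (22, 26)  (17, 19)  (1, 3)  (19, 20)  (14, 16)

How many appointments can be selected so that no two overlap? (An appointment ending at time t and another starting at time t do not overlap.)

Order by finish time; keep every interval that doesn't clash with the previous kept one.
Sorted by end: (1,2)  (1,3)  (6,7)  (13,14)  (14,16)  (17,19)  (19,20)  (22,26)
take (1,2); take (6,7); take (13,14); take (14,16); take (17,19); take (19,20); take (22,26).
Selected 7 appointments.

7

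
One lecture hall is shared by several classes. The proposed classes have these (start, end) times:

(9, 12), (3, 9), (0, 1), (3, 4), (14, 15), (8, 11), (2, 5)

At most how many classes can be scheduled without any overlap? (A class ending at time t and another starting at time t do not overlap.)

4

Sorted by end: (0,1)  (3,4)  (2,5)  (3,9)  (8,11)  (9,12)  (14,15)
take (0,1); take (3,4); skip (2,5); take (8,11); skip (9,12); take (14,15).
Selected 4 classes.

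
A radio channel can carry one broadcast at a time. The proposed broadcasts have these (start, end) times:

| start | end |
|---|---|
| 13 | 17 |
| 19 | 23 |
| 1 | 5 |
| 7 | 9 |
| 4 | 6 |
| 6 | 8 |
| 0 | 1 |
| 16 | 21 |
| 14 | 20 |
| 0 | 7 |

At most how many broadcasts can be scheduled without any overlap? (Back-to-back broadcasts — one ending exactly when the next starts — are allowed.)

Greedy by earliest finish: after sorting by end time, pick each interval compatible with the last pick.
Sorted by end: (0,1)  (1,5)  (4,6)  (0,7)  (6,8)  (7,9)  (13,17)  (14,20)  (16,21)  (19,23)
take (0,1); take (1,5); skip (4,6); skip (0,7); take (6,8); skip (7,9); take (13,17); skip (14,20); take (19,23).
Selected 5 broadcasts.

5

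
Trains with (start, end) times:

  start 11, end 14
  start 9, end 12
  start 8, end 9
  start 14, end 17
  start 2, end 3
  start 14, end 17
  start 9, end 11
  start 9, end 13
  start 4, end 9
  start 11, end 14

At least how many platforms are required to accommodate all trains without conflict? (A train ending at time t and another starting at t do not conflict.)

starts: [2, 4, 8, 9, 9, 9, 11, 11, 14, 14]
ends:   [3, 9, 9, 11, 12, 13, 14, 14, 17, 17]
s2→1 e3→0 s4→1 s8→2 e9→1 e9→0 s9→1 s9→2 s9→3 e11→2 s11→3 s11→4  — peak 4.

4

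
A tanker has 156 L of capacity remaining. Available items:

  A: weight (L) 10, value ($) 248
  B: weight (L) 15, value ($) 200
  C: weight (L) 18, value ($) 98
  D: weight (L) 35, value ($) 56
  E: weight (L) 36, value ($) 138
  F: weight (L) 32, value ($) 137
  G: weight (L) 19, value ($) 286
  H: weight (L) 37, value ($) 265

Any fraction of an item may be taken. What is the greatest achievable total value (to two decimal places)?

1329.83

Sort by value per unit weight and fill in that order.
Ratios (sorted): A 24.80, G 15.05, B 13.33, H 7.16, C 5.44, F 4.28, E 3.83, D 1.60
take A (10 @ 248); take G (19 @ 286); take B (15 @ 200); take H (37 @ 265); take C (18 @ 98); take F (32 @ 137); take 25/36 of E → 95.83. Capacity used 156/156.
Total value = 1329.83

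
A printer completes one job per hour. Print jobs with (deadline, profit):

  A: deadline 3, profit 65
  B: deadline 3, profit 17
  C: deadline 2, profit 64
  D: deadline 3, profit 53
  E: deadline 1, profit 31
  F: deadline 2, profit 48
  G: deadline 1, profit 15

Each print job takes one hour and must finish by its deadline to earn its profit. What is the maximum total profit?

182

Take jobs in profit order; each goes to the latest open slot no later than its deadline.
Profit order: A=65 C=64 D=53 F=48 E=31 B=17 G=15
Assign: A→slot 3, C→slot 2, D→slot 1, F skipped, E skipped, B skipped, G skipped.
Slots: [1:D] [2:C] [3:A]
Profit = 53 + 64 + 65 = 182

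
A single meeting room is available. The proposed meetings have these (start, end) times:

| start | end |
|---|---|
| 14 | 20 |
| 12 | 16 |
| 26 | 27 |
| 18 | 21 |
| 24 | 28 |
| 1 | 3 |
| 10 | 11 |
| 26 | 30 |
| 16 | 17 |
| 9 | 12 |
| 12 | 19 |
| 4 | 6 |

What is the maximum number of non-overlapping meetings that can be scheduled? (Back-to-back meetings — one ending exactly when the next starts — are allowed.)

Order by finish time; keep every interval that doesn't clash with the previous kept one.
By end time: (1,3), (4,6), (10,11), (9,12), (12,16), (16,17), (12,19), (14,20), (18,21), (26,27), (24,28), (26,30).
Pick (1,3); next start ≥ 3 → (4,6); next start ≥ 6 → (10,11); next start ≥ 11 → (12,16); next start ≥ 16 → (16,17); next start ≥ 17 → (18,21); next start ≥ 21 → (26,27).
Selected 7 meetings.

7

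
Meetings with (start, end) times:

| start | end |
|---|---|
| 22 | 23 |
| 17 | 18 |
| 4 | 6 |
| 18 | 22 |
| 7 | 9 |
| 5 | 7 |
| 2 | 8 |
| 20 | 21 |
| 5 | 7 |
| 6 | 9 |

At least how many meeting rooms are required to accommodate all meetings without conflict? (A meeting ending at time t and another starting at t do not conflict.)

4

The answer is the maximum number of intervals overlapping at any instant.
Events (time:±→running): 2:+→1 4:+→2 5:+→3 5:+→4 … peak 4.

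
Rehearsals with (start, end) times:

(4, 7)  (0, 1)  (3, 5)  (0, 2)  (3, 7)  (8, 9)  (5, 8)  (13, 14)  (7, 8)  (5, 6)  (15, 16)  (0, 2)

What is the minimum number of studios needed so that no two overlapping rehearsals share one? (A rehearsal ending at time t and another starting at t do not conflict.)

Events (time:±→running): 0:+→1 0:+→2 0:+→3 1:-→2 2:-→1 2:-→0 3:+→1 3:+→2 4:+→3 5:-→2 5:+→3 5:+→4 … peak 4.

4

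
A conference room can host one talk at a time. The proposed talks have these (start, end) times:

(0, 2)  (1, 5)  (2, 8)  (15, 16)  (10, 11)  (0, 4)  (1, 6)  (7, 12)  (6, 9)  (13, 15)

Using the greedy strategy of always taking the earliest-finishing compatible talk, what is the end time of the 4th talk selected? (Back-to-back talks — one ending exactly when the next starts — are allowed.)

Greedy by earliest finish: after sorting by end time, pick each interval compatible with the last pick.
By end time: (0,2), (0,4), (1,5), (1,6), (2,8), (6,9), (10,11), (7,12), (13,15), (15,16).
Pick (0,2); next start ≥ 2 → (2,8); next start ≥ 8 → (10,11); next start ≥ 11 → (13,15); next start ≥ 15 → (15,16).
Selected: (0,2) (2,8) (10,11) (13,15) (15,16)

15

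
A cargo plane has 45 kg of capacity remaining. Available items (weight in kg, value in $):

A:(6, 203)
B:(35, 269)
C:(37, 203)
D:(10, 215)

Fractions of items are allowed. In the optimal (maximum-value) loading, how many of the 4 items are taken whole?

Order: A (203/6=33.83) > D (215/10=21.50) > B (269/35=7.69) > C (203/37=5.49)
Fill: take A (6 @ 203) → take D (10 @ 215) → take 29/35 of B → 222.89; 45/45 used.
2 item(s) taken whole; one partial (take 29/35 of B).

2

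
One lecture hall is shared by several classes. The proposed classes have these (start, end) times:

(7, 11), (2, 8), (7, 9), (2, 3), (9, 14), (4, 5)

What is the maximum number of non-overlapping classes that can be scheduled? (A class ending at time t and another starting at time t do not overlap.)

Sorted by end: (2,3)  (4,5)  (2,8)  (7,9)  (7,11)  (9,14)
take (2,3); take (4,5); take (7,9); take (9,14).
Selected 4 classes.

4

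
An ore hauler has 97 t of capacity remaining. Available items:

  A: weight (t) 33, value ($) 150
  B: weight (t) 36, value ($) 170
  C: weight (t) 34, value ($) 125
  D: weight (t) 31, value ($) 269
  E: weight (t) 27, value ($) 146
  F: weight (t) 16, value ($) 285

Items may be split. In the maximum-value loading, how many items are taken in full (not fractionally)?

Sort by value per unit weight and fill in that order.
Ratios (sorted): F 17.81, D 8.68, E 5.41, B 4.72, A 4.55, C 3.68
take F (16 @ 285); take D (31 @ 269); take E (27 @ 146); take 23/36 of B → 108.61. Capacity used 97/97.
3 item(s) taken whole; one partial (take 23/36 of B).

3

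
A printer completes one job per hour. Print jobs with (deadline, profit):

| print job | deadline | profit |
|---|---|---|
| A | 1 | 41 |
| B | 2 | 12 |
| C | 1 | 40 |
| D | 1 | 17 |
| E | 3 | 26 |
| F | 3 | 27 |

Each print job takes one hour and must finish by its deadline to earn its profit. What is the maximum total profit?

94

Take jobs in profit order; each goes to the latest open slot no later than its deadline.
Profit order: A=41 C=40 F=27 E=26 D=17 B=12
Assign: A→slot 1, C skipped, F→slot 3, E→slot 2, D skipped, B skipped.
Slots: [1:A] [2:E] [3:F]
Profit = 41 + 26 + 27 = 94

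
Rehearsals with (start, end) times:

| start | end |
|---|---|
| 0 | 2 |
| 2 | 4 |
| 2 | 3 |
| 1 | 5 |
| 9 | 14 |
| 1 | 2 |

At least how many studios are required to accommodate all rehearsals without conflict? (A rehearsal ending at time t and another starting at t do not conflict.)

starts: [0, 1, 1, 2, 2, 9]
ends:   [2, 2, 3, 4, 5, 14]
s0→1 s1→2 s1→3  — peak 3.

3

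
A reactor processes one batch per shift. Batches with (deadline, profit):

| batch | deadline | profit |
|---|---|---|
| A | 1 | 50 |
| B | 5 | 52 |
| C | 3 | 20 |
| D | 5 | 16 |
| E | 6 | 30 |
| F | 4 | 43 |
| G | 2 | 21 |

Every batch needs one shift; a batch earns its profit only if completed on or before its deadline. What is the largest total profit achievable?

Take jobs in profit order; each goes to the latest open slot no later than its deadline.
Profit order: B=52 A=50 F=43 E=30 G=21 C=20 D=16
Assign: B→slot 5, A→slot 1, F→slot 4, E→slot 6, G→slot 2, C→slot 3, D skipped.
Slots: [1:A] [2:G] [3:C] [4:F] [5:B] [6:E]
Profit = 50 + 21 + 20 + 43 + 52 + 30 = 216

216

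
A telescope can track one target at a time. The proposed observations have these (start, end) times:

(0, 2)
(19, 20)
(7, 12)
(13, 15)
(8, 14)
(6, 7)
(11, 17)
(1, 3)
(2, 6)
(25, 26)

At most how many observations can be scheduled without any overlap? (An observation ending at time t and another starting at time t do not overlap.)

7

By end time: (0,2), (1,3), (2,6), (6,7), (7,12), (8,14), (13,15), (11,17), (19,20), (25,26).
Pick (0,2); next start ≥ 2 → (2,6); next start ≥ 6 → (6,7); next start ≥ 7 → (7,12); next start ≥ 12 → (13,15); next start ≥ 15 → (19,20); next start ≥ 20 → (25,26).
Selected 7 observations.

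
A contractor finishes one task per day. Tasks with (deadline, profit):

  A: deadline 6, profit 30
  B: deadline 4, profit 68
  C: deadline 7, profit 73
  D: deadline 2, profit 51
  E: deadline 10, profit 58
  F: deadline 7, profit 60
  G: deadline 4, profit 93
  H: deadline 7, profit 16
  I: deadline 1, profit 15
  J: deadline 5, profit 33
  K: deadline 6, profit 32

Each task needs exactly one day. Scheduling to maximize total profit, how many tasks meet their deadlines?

8

Sort by profit descending; place each in the latest free slot ≤ its deadline.
Profit order: G=93 C=73 B=68 F=60 E=58 D=51 J=33 K=32 A=30 H=16 I=15
Assign: G→slot 4, C→slot 7, B→slot 3, F→slot 6, E→slot 10, D→slot 2, J→slot 5, K→slot 1, A skipped, H skipped, I skipped.
Slots: [1:K] [2:D] [3:B] [4:G] [5:J] [6:F] [7:C] [10:E]
8 of 11 scheduled.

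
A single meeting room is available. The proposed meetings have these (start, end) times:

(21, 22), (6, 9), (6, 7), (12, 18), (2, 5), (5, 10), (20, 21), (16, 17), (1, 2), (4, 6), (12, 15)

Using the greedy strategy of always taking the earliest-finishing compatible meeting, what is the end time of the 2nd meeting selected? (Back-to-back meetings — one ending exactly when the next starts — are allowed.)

5

Greedy by earliest finish: after sorting by end time, pick each interval compatible with the last pick.
By end time: (1,2), (2,5), (4,6), (6,7), (6,9), (5,10), (12,15), (16,17), (12,18), (20,21), (21,22).
Pick (1,2); next start ≥ 2 → (2,5); next start ≥ 5 → (6,7); next start ≥ 7 → (12,15); next start ≥ 15 → (16,17); next start ≥ 17 → (20,21); next start ≥ 21 → (21,22).
Selected: (1,2) (2,5) (6,7) (12,15) (16,17) (20,21) (21,22)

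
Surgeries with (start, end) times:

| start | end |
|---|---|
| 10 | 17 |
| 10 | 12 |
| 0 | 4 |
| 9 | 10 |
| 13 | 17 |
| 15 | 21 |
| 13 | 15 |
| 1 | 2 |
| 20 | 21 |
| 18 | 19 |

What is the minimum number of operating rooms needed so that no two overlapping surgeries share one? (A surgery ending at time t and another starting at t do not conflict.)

Events (time:±→running): 0:+→1 1:+→2 2:-→1 4:-→0 9:+→1 10:-→0 10:+→1 10:+→2 12:-→1 13:+→2 13:+→3 … peak 3.

3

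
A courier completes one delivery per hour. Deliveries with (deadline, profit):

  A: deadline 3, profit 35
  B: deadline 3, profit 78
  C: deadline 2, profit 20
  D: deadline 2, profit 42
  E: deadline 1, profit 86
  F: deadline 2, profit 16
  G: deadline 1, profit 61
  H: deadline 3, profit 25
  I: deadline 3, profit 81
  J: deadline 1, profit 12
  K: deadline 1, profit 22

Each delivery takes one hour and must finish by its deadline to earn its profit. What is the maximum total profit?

By profit: E(d1,86), I(d3,81), B(d3,78), G(d1,61), D(d2,42), A(d3,35), H(d3,25), K(d1,22), C(d2,20), F(d2,16), J(d1,12)
E→slot 1; I→slot 3; B→slot 2; G skipped; D skipped; A skipped; H skipped; K skipped; C skipped; F skipped; J skipped.
Profit = 86 + 78 + 81 = 245

245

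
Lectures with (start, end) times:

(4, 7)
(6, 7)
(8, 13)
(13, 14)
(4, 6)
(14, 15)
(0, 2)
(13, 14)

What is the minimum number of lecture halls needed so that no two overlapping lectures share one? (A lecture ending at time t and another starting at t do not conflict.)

2

Count concurrent intervals with a sweep; the peak is the room count.
Events (time:±→running): 0:+→1 2:-→0 4:+→1 4:+→2 … peak 2.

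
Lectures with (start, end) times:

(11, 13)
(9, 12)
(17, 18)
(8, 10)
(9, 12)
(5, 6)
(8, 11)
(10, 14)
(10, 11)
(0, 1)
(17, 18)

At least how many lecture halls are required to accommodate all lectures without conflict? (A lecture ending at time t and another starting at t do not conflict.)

Count concurrent intervals with a sweep; the peak is the room count.
Events (time:±→running): 0:+→1 1:-→0 5:+→1 6:-→0 8:+→1 8:+→2 9:+→3 9:+→4 10:-→3 10:+→4 10:+→5 … peak 5.

5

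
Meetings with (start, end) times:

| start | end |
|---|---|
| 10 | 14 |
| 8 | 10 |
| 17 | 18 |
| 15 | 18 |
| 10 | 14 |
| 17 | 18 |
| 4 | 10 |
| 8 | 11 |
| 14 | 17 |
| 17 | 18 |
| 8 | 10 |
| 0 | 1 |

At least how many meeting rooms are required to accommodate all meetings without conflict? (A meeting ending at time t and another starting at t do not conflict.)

The answer is the maximum number of intervals overlapping at any instant.
starts: [0, 4, 8, 8, 8, 10, 10, 14, 15, 17, 17, 17]
ends:   [1, 10, 10, 10, 11, 14, 14, 17, 18, 18, 18, 18]
s0→1 e1→0 s4→1 s8→2 s8→3 s8→4  — peak 4.

4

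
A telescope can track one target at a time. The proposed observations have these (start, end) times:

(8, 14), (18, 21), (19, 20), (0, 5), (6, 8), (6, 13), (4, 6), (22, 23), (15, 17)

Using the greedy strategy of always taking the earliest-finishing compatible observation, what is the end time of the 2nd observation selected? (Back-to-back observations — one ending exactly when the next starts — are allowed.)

8

Greedy by earliest finish: after sorting by end time, pick each interval compatible with the last pick.
Sorted by end: (0,5)  (4,6)  (6,8)  (6,13)  (8,14)  (15,17)  (19,20)  (18,21)  (22,23)
take (0,5); skip (4,6); take (6,8); skip (6,13); take (8,14); take (15,17); take (19,20); take (22,23).
Selected: (0,5) (6,8) (8,14) (15,17) (19,20) (22,23)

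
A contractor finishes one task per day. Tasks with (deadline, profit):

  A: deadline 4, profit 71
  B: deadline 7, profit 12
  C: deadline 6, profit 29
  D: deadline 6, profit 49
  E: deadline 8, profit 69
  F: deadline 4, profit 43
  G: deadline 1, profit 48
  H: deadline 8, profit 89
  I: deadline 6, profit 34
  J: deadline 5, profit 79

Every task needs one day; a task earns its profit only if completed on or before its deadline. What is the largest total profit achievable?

482

By profit: H(d8,89), J(d5,79), A(d4,71), E(d8,69), D(d6,49), G(d1,48), F(d4,43), I(d6,34), C(d6,29), B(d7,12)
H→slot 8; J→slot 5; A→slot 4; E→slot 7; D→slot 6; G→slot 1; F→slot 3; I→slot 2; C skipped; B skipped.
Profit = 48 + 34 + 43 + 71 + 79 + 49 + 69 + 89 = 482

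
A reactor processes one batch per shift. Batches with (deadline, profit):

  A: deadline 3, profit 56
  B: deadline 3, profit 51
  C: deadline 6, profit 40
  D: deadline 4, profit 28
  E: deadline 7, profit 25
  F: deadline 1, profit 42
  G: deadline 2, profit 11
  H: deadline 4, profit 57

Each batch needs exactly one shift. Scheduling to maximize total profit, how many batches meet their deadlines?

6

Sort by profit descending; place each in the latest free slot ≤ its deadline.
Profit order: H=57 A=56 B=51 F=42 C=40 D=28 E=25 G=11
Assign: H→slot 4, A→slot 3, B→slot 2, F→slot 1, C→slot 6, D skipped, E→slot 7, G skipped.
Slots: [1:F] [2:B] [3:A] [4:H] [6:C] [7:E]
6 of 8 scheduled.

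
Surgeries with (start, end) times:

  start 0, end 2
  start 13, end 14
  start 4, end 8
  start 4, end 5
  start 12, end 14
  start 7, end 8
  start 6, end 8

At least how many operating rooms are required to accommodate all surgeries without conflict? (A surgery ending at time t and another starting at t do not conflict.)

3

Count concurrent intervals with a sweep; the peak is the room count.
Events (time:±→running): 0:+→1 2:-→0 4:+→1 4:+→2 5:-→1 6:+→2 7:+→3 … peak 3.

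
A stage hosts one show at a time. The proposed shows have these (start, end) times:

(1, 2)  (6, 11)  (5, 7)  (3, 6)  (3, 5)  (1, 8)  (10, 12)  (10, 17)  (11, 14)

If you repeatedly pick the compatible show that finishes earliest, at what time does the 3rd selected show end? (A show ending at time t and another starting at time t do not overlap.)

7

Greedy by earliest finish: after sorting by end time, pick each interval compatible with the last pick.
Sorted by end: (1,2)  (3,5)  (3,6)  (5,7)  (1,8)  (6,11)  (10,12)  (11,14)  (10,17)
take (1,2); take (3,5); take (5,7); skip (6,11); take (10,12).
Selected: (1,2) (3,5) (5,7) (10,12)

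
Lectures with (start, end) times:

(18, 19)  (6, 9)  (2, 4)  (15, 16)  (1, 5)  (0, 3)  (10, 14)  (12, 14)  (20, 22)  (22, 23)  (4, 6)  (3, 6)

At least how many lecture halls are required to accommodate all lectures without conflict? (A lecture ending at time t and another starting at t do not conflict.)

3

The answer is the maximum number of intervals overlapping at any instant.
Events (time:±→running): 0:+→1 1:+→2 2:+→3 … peak 3.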